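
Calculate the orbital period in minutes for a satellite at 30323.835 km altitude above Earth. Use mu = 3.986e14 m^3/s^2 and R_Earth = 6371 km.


r = 36694.8350 km = 3.6694835e+07 m
T = 2*pi*sqrt(r^3/mu) = 2*pi*sqrt(4.9409996e+22 / 3.986e14)
T = 69954.9789 s = 1165.9163 min

1165.9163 minutes


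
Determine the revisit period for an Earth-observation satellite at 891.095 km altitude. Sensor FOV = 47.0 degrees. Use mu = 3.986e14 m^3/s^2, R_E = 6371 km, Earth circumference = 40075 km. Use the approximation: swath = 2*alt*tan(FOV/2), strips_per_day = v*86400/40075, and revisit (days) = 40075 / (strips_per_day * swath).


swath = 2*891.095*tan(0.4101524) = 774.9183 km
v = sqrt(mu/r) = 7408.6262 m/s = 7.4086 km/s
strips/day = v*86400/40075 = 7.4086*86400/40075 = 15.9727
coverage/day = strips * swath = 15.9727 * 774.9183 = 12377.5245 km
revisit = 40075 / 12377.5245 = 3.2377 days

3.2377 days


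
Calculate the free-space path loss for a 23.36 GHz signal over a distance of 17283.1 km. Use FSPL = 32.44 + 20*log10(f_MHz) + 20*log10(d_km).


f = 23.36 GHz = 23360.0000 MHz
d = 17283.1 km
FSPL = 32.44 + 20*log10(23360.0000) + 20*log10(17283.1)
FSPL = 32.44 + 87.3695 + 84.7524
FSPL = 204.5619 dB

204.5619 dB


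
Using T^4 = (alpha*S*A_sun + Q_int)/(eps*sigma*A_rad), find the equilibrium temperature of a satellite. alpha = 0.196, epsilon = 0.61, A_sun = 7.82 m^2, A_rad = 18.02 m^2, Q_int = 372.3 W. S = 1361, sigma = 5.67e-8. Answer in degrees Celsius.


Numerator = alpha*S*A_sun + Q_int = 0.196*1361*7.82 + 372.3 = 2458.3319 W
Denominator = eps*sigma*A_rad = 0.61*5.67e-8*18.02 = 6.2325774e-07 W/K^4
T^4 = 3.9443263e+09 K^4
T = 250.6070 K = -22.5430 C

-22.5430 degrees Celsius


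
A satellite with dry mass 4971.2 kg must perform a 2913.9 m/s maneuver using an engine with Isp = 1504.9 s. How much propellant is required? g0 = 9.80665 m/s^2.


ve = Isp * g0 = 1504.9 * 9.80665 = 14758.027585 m/s
mass ratio = exp(dv/ve) = exp(2913.9/14758.027585) = 1.21828616
m_prop = m_dry * (mr - 1) = 4971.2 * (1.21828616 - 1)
m_prop = 1085.1442 kg

1085.1442 kg


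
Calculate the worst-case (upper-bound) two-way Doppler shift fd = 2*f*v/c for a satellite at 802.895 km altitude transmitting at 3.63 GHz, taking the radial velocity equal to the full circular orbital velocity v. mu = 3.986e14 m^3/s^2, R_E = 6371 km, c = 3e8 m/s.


r = 7.173895e+06 m
v = sqrt(mu/r) = 7454.0301 m/s (worst-case radial velocity)
f = 3.63 GHz = 3.63e+09 Hz
fd = 2*f*v/c = 2*3.63e+09*7454.0301/3.0e+08
fd = 180387.5272 Hz

180387.5272 Hz


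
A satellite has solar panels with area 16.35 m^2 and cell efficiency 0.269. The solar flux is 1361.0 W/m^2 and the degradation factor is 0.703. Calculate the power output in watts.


P = area * eta * S * degradation
P = 16.35 * 0.269 * 1361.0 * 0.703
P = 4208.0752 W

4208.0752 W


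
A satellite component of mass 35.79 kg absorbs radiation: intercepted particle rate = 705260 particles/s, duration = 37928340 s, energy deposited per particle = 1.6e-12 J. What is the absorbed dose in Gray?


Total energy deposited = rate * time * E_per
  = 705260 * 37928340 * 1.6e-12 = 42.7989 J
Dose = E_total / mass = 42.7989 / 35.79
Dose = 1.1958 Gy

1.1958 Gy


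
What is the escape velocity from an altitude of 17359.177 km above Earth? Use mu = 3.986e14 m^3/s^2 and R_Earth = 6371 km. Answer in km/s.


r = 6371.0 + 17359.177 = 23730.1770 km = 2.3730177e+07 m
v_esc = sqrt(2*mu/r) = sqrt(2*3.986e14 / 2.3730177e+07)
v_esc = 5796.0638 m/s = 5.7961 km/s

5.7961 km/s


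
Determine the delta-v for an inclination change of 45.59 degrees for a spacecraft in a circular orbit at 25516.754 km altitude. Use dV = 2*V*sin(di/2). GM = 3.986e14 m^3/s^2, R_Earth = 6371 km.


r = 31887.7540 km = 3.1887754e+07 m
V = sqrt(mu/r) = 3535.5475 m/s
di = 45.59 deg = 0.7956956 rad
dV = 2*V*sin(di/2) = 2*3535.5475*sin(0.3978478)
dV = 2739.5907 m/s = 2.7396 km/s

2.7396 km/s


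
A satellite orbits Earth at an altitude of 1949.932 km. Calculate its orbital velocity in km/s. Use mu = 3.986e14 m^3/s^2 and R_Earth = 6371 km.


r = R_E + alt = 6371.0 + 1949.932 = 8320.9320 km = 8.320932e+06 m
v = sqrt(mu/r) = sqrt(3.986e14 / 8.320932e+06) = 6921.2201 m/s = 6.9212 km/s

6.9212 km/s


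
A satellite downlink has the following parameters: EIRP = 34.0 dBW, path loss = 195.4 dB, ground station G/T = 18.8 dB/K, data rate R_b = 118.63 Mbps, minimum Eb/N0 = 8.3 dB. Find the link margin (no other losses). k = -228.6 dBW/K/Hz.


C/N0 = EIRP - FSPL + G/T - k = 34.0 - 195.4 + 18.8 - (-228.6)
C/N0 = 86.0000 dB-Hz
R_b = 118.63 Mbps = 1.1863e+08 bps -> 10*log10(R_b) = 80.7419 dB-Hz
Eb/N0 = C/N0 - 10*log10(R_b) = 86.0000 - 80.7419 = 5.2581 dB
Margin = Eb/N0 - Eb/N0_req = 5.2581 - 8.3 = -3.0419 dB (negative margin: link does not close)

-3.0419 dB


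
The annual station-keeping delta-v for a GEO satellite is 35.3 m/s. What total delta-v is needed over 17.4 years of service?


dV = rate * years = 35.3 * 17.4
dV = 614.2200 m/s

614.2200 m/s


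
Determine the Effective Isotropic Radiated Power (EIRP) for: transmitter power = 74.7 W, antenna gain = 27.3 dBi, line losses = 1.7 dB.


Pt = 74.7 W = 18.7332 dBW
EIRP = Pt_dBW + Gt - losses = 18.7332 + 27.3 - 1.7 = 44.3332 dBW

44.3332 dBW


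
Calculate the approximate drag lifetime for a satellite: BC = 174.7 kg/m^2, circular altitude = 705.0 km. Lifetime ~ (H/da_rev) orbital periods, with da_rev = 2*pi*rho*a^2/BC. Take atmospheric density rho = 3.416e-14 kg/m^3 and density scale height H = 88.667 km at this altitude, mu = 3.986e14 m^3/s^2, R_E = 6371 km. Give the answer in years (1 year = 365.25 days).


a = R_E + alt = 7076.0000 km = 7.076e+06 m
da_rev = 2*pi*rho*a^2/BC = 2*pi*3.416e-14*(7.076e+06)^2/174.7 = 0.0615149215 m per revolution
N = H/da_rev = 88667.0000 m / 0.0615149215 m = 1.4413901e+06 revolutions
P = 2*pi*sqrt(a^3/mu) = 5923.6987 s
lifetime = N*P = 1.4413901e+06 * 5923.6987 = 8.5383607e+09 s = 98823.6194 days
years = 98823.6194 / 365.25 = 270.5643 years

270.5643 years


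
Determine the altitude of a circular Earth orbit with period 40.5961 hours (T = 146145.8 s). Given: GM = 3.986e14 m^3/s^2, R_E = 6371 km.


T = 146145.8 s
r = (mu*T^2/(4*pi^2))^(1/3) = (3.986e14 * 146145.8^2 / (4*pi^2))^(1/3)
r = 5.9967611e+07 m = 59967.6107 km
alt = r - R_E = 59967.6107 - 6371 = 53596.6107 km

53596.6107 km


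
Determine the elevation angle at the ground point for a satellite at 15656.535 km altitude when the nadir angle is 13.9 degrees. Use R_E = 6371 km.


r = R_E + alt = 22027.5350 km
Law of sines in the satellite / Earth-center / ground-point triangle:
  sin(nadir)/R_E = sin(90 + el)/r  =>  cos(el) = (r/R_E)*sin(nadir)
cos(el) = (22027.5350 / 6371.0000) * sin(13.9 deg) = 0.830581
el = arccos(0.830581) = 33.8415 deg
(Earth-central angle = 90 - nadir - el = 42.2585 deg)

33.8415 degrees


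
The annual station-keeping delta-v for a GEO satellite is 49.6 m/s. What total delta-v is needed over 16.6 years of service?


dV = rate * years = 49.6 * 16.6
dV = 823.3600 m/s

823.3600 m/s


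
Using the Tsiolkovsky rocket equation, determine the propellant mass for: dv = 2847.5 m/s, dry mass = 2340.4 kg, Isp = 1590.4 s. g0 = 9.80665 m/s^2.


ve = Isp * g0 = 1590.4 * 9.80665 = 15596.496160 m/s
mass ratio = exp(dv/ve) = exp(2847.5/15596.496160) = 1.20030184
m_prop = m_dry * (mr - 1) = 2340.4 * (1.20030184 - 1)
m_prop = 468.7864 kg

468.7864 kg


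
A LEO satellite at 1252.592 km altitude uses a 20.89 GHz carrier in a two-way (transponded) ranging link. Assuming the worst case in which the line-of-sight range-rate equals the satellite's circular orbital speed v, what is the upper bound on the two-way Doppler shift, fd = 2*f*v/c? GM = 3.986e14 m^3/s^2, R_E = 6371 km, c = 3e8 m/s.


r = 7.623592e+06 m
v = sqrt(mu/r) = 7230.8412 m/s (worst-case radial velocity)
f = 20.89 GHz = 2.089e+10 Hz
fd = 2*f*v/c = 2*2.089e+10*7230.8412/3.0e+08
fd = 1.0070152e+06 Hz

1.0070e+06 Hz


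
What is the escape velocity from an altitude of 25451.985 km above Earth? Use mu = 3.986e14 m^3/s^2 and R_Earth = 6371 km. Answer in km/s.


r = 6371.0 + 25451.985 = 31822.9850 km = 3.1822985e+07 m
v_esc = sqrt(2*mu/r) = sqrt(2*3.986e14 / 3.1822985e+07)
v_esc = 5005.1049 m/s = 5.0051 km/s

5.0051 km/s


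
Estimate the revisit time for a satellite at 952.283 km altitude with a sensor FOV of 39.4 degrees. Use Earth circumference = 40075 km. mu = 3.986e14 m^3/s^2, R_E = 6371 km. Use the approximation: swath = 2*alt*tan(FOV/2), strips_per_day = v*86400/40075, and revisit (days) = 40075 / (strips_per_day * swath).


swath = 2*952.283*tan(0.3438299) = 681.9334 km
v = sqrt(mu/r) = 7377.6108 m/s = 7.3776 km/s
strips/day = v*86400/40075 = 7.3776*86400/40075 = 15.9058
coverage/day = strips * swath = 15.9058 * 681.9334 = 10846.7064 km
revisit = 40075 / 10846.7064 = 3.6947 days

3.6947 days


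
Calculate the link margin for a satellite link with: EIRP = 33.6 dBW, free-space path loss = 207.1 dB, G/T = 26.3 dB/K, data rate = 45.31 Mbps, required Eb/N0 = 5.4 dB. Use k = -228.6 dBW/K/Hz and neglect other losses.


C/N0 = EIRP - FSPL + G/T - k = 33.6 - 207.1 + 26.3 - (-228.6)
C/N0 = 81.4000 dB-Hz
R_b = 45.31 Mbps = 4.531e+07 bps -> 10*log10(R_b) = 76.5619 dB-Hz
Eb/N0 = C/N0 - 10*log10(R_b) = 81.4000 - 76.5619 = 4.8381 dB
Margin = Eb/N0 - Eb/N0_req = 4.8381 - 5.4 = -0.5619406 dB (negative margin: link does not close)

-0.5619 dB


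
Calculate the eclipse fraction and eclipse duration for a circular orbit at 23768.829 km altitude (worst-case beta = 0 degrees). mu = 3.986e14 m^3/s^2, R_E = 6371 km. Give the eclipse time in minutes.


r = 30139.8290 km
T = 867.9029 min
Eclipse fraction = arcsin(R_E/r)/pi = arcsin(6371.0000/30139.8290)/pi
= arcsin(0.2113814)/pi = 0.06779622
Eclipse duration = 0.06779622 * 867.9029 = 58.8405 min

58.8405 minutes


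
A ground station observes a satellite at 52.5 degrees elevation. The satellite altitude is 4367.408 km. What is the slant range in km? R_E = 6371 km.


h = 4367.408 km, el = 52.5 deg
d = -R_E*sin(el) + sqrt((R_E*sin(el))^2 + 2*R_E*h + h^2)
d = -6371.0000*sin(0.9162979) + sqrt((6371.0000*0.7933533)^2 + 2*6371.0000*4367.408 + 4367.408^2)
d = 4959.1003 km

4959.1003 km


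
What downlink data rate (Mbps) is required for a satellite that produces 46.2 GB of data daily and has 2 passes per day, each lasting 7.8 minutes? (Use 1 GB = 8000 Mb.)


total contact time = 2 * 7.8 * 60 = 936.0000 s
data = 46.2 GB = 369600.0000 Mb
rate = 369600.0000 / 936.0000 = 394.8718 Mbps

394.8718 Mbps


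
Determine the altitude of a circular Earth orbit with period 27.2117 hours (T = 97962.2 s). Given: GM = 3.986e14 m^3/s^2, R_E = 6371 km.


T = 97962.2 s
r = (mu*T^2/(4*pi^2))^(1/3) = (3.986e14 * 97962.2^2 / (4*pi^2))^(1/3)
r = 4.5930186e+07 m = 45930.1862 km
alt = r - R_E = 45930.1862 - 6371 = 39559.1862 km

39559.1862 km


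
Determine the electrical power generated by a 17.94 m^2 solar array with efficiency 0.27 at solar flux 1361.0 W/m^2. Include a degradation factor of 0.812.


P = area * eta * S * degradation
P = 17.94 * 0.27 * 1361.0 * 0.812
P = 5353.0384 W

5353.0384 W


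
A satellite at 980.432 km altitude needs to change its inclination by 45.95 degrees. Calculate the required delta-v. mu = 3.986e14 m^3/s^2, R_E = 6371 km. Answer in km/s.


r = 7351.4320 km = 7.351432e+06 m
V = sqrt(mu/r) = 7363.4726 m/s
di = 45.95 deg = 0.8019788 rad
dV = 2*V*sin(di/2) = 2*7363.4726*sin(0.4009894)
dV = 5748.3603 m/s = 5.7484 km/s

5.7484 km/s


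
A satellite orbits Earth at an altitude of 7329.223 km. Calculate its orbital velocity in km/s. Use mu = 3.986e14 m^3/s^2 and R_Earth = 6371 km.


r = R_E + alt = 6371.0 + 7329.223 = 13700.2230 km = 1.3700223e+07 m
v = sqrt(mu/r) = sqrt(3.986e14 / 1.3700223e+07) = 5393.9241 m/s = 5.3939 km/s

5.3939 km/s


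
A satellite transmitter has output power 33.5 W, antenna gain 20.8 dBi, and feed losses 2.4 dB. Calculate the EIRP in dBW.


Pt = 33.5 W = 15.2504 dBW
EIRP = Pt_dBW + Gt - losses = 15.2504 + 20.8 - 2.4 = 33.6504 dBW

33.6504 dBW


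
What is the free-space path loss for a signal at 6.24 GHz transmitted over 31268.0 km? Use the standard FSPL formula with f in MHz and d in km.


f = 6.24 GHz = 6240.0000 MHz
d = 31268.0 km
FSPL = 32.44 + 20*log10(6240.0000) + 20*log10(31268.0)
FSPL = 32.44 + 75.9037 + 89.9020
FSPL = 198.2457 dB

198.2457 dB


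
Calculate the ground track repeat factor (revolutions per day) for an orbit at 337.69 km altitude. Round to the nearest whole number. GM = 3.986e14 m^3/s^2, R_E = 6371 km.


r = 6.70869e+06 m
T = 2*pi*sqrt(r^3/mu) = 5468.4948 s = 91.1416 min
revs/day = 1440 / 91.1416 = 15.7996
Rounded: 16 revolutions per day

16 revolutions per day


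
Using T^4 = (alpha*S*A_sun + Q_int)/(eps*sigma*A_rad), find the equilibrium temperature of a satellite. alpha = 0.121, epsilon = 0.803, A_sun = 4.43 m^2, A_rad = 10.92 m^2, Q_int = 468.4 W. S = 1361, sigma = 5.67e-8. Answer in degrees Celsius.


Numerator = alpha*S*A_sun + Q_int = 0.121*1361*4.43 + 468.4 = 1197.9368 W
Denominator = eps*sigma*A_rad = 0.803*5.67e-8*10.92 = 4.9718869e-07 W/K^4
T^4 = 2.4094209e+09 K^4
T = 221.5533 K = -51.5967 C

-51.5967 degrees Celsius


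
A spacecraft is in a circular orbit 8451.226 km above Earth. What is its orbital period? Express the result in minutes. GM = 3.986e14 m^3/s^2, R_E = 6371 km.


r = 14822.2260 km = 1.4822226e+07 m
T = 2*pi*sqrt(r^3/mu) = 2*pi*sqrt(3.2564191e+21 / 3.986e14)
T = 17958.9676 s = 299.3161 min

299.3161 minutes


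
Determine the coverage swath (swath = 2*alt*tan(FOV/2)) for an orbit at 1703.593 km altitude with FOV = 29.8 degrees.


FOV = 29.8 deg = 0.5201081 rad
swath = 2 * alt * tan(FOV/2) = 2 * 1703.593 * tan(0.2600541)
swath = 2 * 1703.593 * 0.2660794
swath = 906.5821 km

906.5821 km


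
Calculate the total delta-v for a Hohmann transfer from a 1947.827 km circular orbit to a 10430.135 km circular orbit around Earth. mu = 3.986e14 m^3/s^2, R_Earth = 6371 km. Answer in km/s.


r1 = 8318.8270 km = 8.318827e+06 m
r2 = 16801.1350 km = 1.6801135e+07 m
dv1 = sqrt(mu/r1)*(sqrt(2*r2/(r1+r2)) - 1) = 1083.8459 m/s
dv2 = sqrt(mu/r2)*(1 - sqrt(2*r1/(r1+r2))) = 906.7687 m/s
total dv = |dv1| + |dv2| = 1083.8459 + 906.7687 = 1990.6146 m/s = 1.9906 km/s

1.9906 km/s


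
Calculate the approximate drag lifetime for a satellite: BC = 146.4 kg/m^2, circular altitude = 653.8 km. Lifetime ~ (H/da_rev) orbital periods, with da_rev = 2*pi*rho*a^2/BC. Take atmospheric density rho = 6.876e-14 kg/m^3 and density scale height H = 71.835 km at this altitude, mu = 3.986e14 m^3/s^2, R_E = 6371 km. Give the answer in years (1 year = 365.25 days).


a = R_E + alt = 7024.8000 km = 7.0248e+06 m
da_rev = 2*pi*rho*a^2/BC = 2*pi*6.876e-14*(7.0248e+06)^2/146.4 = 0.14562723 m per revolution
N = H/da_rev = 71835.0000 m / 0.14562723 m = 493280.0009 revolutions
P = 2*pi*sqrt(a^3/mu) = 5859.5217 s
lifetime = N*P = 493280.0009 * 5859.5217 = 2.8903849e+09 s = 33453.5286 days
years = 33453.5286 / 365.25 = 91.5908 years

91.5908 years


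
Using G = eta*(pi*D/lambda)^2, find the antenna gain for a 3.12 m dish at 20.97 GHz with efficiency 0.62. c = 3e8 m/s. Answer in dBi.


lambda = c/f = 3e8 / 2.097e+10 = 0.01430615 m
G = eta*(pi*D/lambda)^2 = 0.62*(pi*3.12/0.01430615)^2
G = 291041.5364 (linear)
G = 10*log10(291041.5364) = 54.6395 dBi

54.6395 dBi


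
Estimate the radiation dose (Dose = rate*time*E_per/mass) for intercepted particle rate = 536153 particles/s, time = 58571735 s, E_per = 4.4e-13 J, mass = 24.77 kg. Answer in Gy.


Total energy deposited = rate * time * E_per
  = 536153 * 58571735 * 4.4e-13 = 13.8175 J
Dose = E_total / mass = 13.8175 / 24.77
Dose = 0.5578321 Gy

0.5578 Gy


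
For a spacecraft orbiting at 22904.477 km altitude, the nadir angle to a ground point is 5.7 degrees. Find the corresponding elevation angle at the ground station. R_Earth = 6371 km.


r = R_E + alt = 29275.4770 km
Law of sines in the satellite / Earth-center / ground-point triangle:
  sin(nadir)/R_E = sin(90 + el)/r  =>  cos(el) = (r/R_E)*sin(nadir)
cos(el) = (29275.4770 / 6371.0000) * sin(5.7 deg) = 0.4563857
el = arccos(0.4563857) = 62.8459 deg
(Earth-central angle = 90 - nadir - el = 21.4541 deg)

62.8459 degrees


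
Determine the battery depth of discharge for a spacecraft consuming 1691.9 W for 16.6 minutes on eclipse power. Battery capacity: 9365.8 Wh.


E_used = P * t / 60 = 1691.9 * 16.6 / 60 = 468.0923 Wh
DOD = E_used / E_total * 100 = 468.0923 / 9365.8 * 100
DOD = 4.9979 %

4.9979 %


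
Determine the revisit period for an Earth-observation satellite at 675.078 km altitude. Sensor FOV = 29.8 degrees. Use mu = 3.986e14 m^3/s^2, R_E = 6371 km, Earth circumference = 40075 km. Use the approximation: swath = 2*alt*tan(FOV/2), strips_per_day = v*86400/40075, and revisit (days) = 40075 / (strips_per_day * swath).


swath = 2*675.078*tan(0.2600541) = 359.2487 km
v = sqrt(mu/r) = 7521.3349 m/s = 7.5213 km/s
strips/day = v*86400/40075 = 7.5213*86400/40075 = 16.2157
coverage/day = strips * swath = 16.2157 * 359.2487 = 5825.4621 km
revisit = 40075 / 5825.4621 = 6.8793 days

6.8793 days


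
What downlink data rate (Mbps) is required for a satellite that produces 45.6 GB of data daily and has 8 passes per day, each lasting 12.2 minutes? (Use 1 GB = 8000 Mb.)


total contact time = 8 * 12.2 * 60 = 5856.0000 s
data = 45.6 GB = 364800.0000 Mb
rate = 364800.0000 / 5856.0000 = 62.2951 Mbps

62.2951 Mbps


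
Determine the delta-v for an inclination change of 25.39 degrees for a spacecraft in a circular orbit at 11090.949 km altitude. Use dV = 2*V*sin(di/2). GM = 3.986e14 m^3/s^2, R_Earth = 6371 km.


r = 17461.9490 km = 1.7461949e+07 m
V = sqrt(mu/r) = 4777.7375 m/s
di = 25.39 deg = 0.4431391 rad
dV = 2*V*sin(di/2) = 2*4777.7375*sin(0.2215695)
dV = 2099.9215 m/s = 2.0999 km/s

2.0999 km/s


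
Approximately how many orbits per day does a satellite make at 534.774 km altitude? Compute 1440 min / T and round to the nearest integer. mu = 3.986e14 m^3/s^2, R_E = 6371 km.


r = 6.905774e+06 m
T = 2*pi*sqrt(r^3/mu) = 5711.2315 s = 95.1872 min
revs/day = 1440 / 95.1872 = 15.1281
Rounded: 15 revolutions per day

15 revolutions per day


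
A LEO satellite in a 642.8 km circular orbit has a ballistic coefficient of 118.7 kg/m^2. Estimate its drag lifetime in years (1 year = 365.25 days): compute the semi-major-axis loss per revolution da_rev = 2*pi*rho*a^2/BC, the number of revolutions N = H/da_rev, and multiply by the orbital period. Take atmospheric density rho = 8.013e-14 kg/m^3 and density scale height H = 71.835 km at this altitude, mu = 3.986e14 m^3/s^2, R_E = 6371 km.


a = R_E + alt = 7013.8000 km = 7.0138e+06 m
da_rev = 2*pi*rho*a^2/BC = 2*pi*8.013e-14*(7.0138e+06)^2/118.7 = 0.208656082 m per revolution
N = H/da_rev = 71835.0000 m / 0.208656082 m = 344274.6524 revolutions
P = 2*pi*sqrt(a^3/mu) = 5845.7641 s
lifetime = N*P = 344274.6524 * 5845.7641 = 2.0125484e+09 s = 23293.3844 days
years = 23293.3844 / 365.25 = 63.7738 years

63.7738 years


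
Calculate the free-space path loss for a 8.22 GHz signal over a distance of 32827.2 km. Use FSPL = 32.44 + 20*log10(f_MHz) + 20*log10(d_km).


f = 8.22 GHz = 8220.0000 MHz
d = 32827.2 km
FSPL = 32.44 + 20*log10(8220.0000) + 20*log10(32827.2)
FSPL = 32.44 + 78.2974 + 90.3247
FSPL = 201.0621 dB

201.0621 dB


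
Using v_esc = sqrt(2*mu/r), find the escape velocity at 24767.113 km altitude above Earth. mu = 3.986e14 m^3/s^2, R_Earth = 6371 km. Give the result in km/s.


r = 6371.0 + 24767.113 = 31138.1130 km = 3.1138113e+07 m
v_esc = sqrt(2*mu/r) = sqrt(2*3.986e14 / 3.1138113e+07)
v_esc = 5059.8483 m/s = 5.0598 km/s

5.0598 km/s


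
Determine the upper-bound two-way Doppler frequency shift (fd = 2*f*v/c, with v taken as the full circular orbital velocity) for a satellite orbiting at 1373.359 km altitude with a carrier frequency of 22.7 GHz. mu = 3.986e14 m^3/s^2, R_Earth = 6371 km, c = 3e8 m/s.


r = 7.744359e+06 m
v = sqrt(mu/r) = 7174.2401 m/s (worst-case radial velocity)
f = 22.7 GHz = 2.27e+10 Hz
fd = 2*f*v/c = 2*2.27e+10*7174.2401/3.0e+08
fd = 1.0857017e+06 Hz

1.0857e+06 Hz


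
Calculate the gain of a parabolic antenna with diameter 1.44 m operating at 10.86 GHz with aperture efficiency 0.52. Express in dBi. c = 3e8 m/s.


lambda = c/f = 3e8 / 1.086e+10 = 0.02762431 m
G = eta*(pi*D/lambda)^2 = 0.52*(pi*1.44/0.02762431)^2
G = 13945.8572 (linear)
G = 10*log10(13945.8572) = 41.4445 dBi

41.4445 dBi


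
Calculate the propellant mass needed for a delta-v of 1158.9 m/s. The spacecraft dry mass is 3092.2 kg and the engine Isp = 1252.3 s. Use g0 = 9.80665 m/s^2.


ve = Isp * g0 = 1252.3 * 9.80665 = 12280.867795 m/s
mass ratio = exp(dv/ve) = exp(1158.9/12280.867795) = 1.09896222
m_prop = m_dry * (mr - 1) = 3092.2 * (1.09896222 - 1)
m_prop = 306.0110 kg

306.0110 kg


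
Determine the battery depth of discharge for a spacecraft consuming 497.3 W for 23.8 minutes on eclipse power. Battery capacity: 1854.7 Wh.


E_used = P * t / 60 = 497.3 * 23.8 / 60 = 197.2623 Wh
DOD = E_used / E_total * 100 = 197.2623 / 1854.7 * 100
DOD = 10.6358 %

10.6358 %


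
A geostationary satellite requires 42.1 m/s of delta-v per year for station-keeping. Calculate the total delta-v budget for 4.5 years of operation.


dV = rate * years = 42.1 * 4.5
dV = 189.4500 m/s

189.4500 m/s


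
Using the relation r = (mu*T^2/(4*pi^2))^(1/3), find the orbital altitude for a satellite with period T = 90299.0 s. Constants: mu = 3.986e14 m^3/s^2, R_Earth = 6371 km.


T = 90299.0 s
r = (mu*T^2/(4*pi^2))^(1/3) = (3.986e14 * 90299.0^2 / (4*pi^2))^(1/3)
r = 4.3502526e+07 m = 43502.5265 km
alt = r - R_E = 43502.5265 - 6371 = 37131.5265 km

37131.5265 km


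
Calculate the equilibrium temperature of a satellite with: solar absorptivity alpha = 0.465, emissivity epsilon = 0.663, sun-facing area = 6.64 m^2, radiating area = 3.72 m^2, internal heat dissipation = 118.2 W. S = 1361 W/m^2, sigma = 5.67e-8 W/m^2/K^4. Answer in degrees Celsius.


Numerator = alpha*S*A_sun + Q_int = 0.465*1361*6.64 + 118.2 = 4320.4236 W
Denominator = eps*sigma*A_rad = 0.663*5.67e-8*3.72 = 1.3984261e-07 W/K^4
T^4 = 3.0894901e+10 K^4
T = 419.2487 K = 146.0987 C

146.0987 degrees Celsius


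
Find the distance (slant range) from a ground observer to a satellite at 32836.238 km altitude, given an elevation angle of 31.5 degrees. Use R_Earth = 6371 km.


h = 32836.238 km, el = 31.5 deg
d = -R_E*sin(el) + sqrt((R_E*sin(el))^2 + 2*R_E*h + h^2)
d = -6371.0000*sin(0.5497787) + sqrt((6371.0000*0.5224986)^2 + 2*6371.0000*32836.238 + 32836.238^2)
d = 35500.2620 km

35500.2620 km


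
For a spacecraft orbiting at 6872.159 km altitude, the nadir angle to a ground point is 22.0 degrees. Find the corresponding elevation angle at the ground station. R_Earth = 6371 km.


r = R_E + alt = 13243.1590 km
Law of sines in the satellite / Earth-center / ground-point triangle:
  sin(nadir)/R_E = sin(90 + el)/r  =>  cos(el) = (r/R_E)*sin(nadir)
cos(el) = (13243.1590 / 6371.0000) * sin(22.0 deg) = 0.7786807
el = arccos(0.7786807) = 38.8601 deg
(Earth-central angle = 90 - nadir - el = 29.1399 deg)

38.8601 degrees


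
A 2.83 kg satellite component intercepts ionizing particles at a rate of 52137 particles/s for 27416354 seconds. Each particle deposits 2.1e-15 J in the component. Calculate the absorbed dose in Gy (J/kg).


Total energy deposited = rate * time * E_per
  = 52137 * 27416354 * 2.1e-15 = 0.003001754 J
Dose = E_total / mass = 0.003001754 / 2.83
Dose = 0.00106069 Gy

0.0011 Gy


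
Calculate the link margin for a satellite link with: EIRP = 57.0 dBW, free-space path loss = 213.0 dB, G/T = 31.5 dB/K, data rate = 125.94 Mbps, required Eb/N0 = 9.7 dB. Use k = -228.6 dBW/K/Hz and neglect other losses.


C/N0 = EIRP - FSPL + G/T - k = 57.0 - 213.0 + 31.5 - (-228.6)
C/N0 = 104.1000 dB-Hz
R_b = 125.94 Mbps = 1.2594e+08 bps -> 10*log10(R_b) = 81.0016 dB-Hz
Eb/N0 = C/N0 - 10*log10(R_b) = 104.1000 - 81.0016 = 23.0984 dB
Margin = Eb/N0 - Eb/N0_req = 23.0984 - 9.7 = 13.3984 dB (link closes)

13.3984 dB


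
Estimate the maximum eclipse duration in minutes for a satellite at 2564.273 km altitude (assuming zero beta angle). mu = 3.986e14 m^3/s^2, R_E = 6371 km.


r = 8935.2730 km
T = 140.0947 min
Eclipse fraction = arcsin(R_E/r)/pi = arcsin(6371.0000/8935.2730)/pi
= arcsin(0.7130168)/pi = 0.2526717
Eclipse duration = 0.2526717 * 140.0947 = 35.3980 min

35.3980 minutes


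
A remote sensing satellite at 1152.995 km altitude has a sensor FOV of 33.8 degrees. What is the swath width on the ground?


FOV = 33.8 deg = 0.5899213 rad
swath = 2 * alt * tan(FOV/2) = 2 * 1152.995 * tan(0.2949606)
swath = 2 * 1152.995 * 0.3038232
swath = 700.6133 km

700.6133 km


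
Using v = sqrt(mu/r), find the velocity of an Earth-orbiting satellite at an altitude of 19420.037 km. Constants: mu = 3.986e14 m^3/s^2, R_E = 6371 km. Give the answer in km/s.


r = R_E + alt = 6371.0 + 19420.037 = 25791.0370 km = 2.5791037e+07 m
v = sqrt(mu/r) = sqrt(3.986e14 / 2.5791037e+07) = 3931.2824 m/s = 3.9313 km/s

3.9313 km/s


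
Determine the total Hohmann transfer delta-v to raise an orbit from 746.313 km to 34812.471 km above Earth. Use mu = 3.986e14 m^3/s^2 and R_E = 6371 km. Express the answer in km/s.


r1 = 7117.3130 km = 7.117313e+06 m
r2 = 41183.4710 km = 4.1183471e+07 m
dv1 = sqrt(mu/r1)*(sqrt(2*r2/(r1+r2)) - 1) = 2288.9963 m/s
dv2 = sqrt(mu/r2)*(1 - sqrt(2*r1/(r1+r2))) = 1422.1545 m/s
total dv = |dv1| + |dv2| = 2288.9963 + 1422.1545 = 3711.1508 m/s = 3.7112 km/s

3.7112 km/s


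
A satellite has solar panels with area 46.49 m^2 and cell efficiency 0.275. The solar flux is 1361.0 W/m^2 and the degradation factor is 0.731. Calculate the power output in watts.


P = area * eta * S * degradation
P = 46.49 * 0.275 * 1361.0 * 0.731
P = 12719.4327 W

12719.4327 W


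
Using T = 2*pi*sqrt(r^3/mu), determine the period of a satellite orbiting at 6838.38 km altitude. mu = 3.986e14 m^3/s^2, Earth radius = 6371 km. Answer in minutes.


r = 13209.3800 km = 1.320938e+07 m
T = 2*pi*sqrt(r^3/mu) = 2*pi*sqrt(2.3048746e+21 / 3.986e14)
T = 15108.9705 s = 251.8162 min

251.8162 minutes


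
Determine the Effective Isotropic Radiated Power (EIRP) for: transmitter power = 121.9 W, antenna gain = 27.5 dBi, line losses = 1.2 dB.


Pt = 121.9 W = 20.8600 dBW
EIRP = Pt_dBW + Gt - losses = 20.8600 + 27.5 - 1.2 = 47.1600 dBW

47.1600 dBW


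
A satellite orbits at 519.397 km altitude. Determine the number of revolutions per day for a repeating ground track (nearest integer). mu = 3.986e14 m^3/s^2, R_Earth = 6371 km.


r = 6.890397e+06 m
T = 2*pi*sqrt(r^3/mu) = 5692.1664 s = 94.8694 min
revs/day = 1440 / 94.8694 = 15.1788
Rounded: 15 revolutions per day

15 revolutions per day


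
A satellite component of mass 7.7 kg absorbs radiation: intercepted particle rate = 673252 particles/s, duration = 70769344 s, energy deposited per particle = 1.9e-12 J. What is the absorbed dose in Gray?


Total energy deposited = rate * time * E_per
  = 673252 * 70769344 * 1.9e-12 = 90.5266 J
Dose = E_total / mass = 90.5266 / 7.7
Dose = 11.7567 Gy

11.7567 Gy


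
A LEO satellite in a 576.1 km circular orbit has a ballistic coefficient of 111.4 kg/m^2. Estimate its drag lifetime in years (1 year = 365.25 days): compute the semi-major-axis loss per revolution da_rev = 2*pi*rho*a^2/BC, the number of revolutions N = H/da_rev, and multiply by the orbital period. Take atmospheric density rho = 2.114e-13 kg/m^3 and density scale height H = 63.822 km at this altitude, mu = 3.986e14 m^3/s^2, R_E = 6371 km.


a = R_E + alt = 6947.1000 km = 6.9471e+06 m
da_rev = 2*pi*rho*a^2/BC = 2*pi*2.114e-13*(6.9471e+06)^2/111.4 = 0.575448896 m per revolution
N = H/da_rev = 63822.0000 m / 0.575448896 m = 110908.1978 revolutions
P = 2*pi*sqrt(a^3/mu) = 5762.5744 s
lifetime = N*P = 110908.1978 * 5762.5744 = 6.3911674e+08 s = 7397.1845 days
years = 7397.1845 / 365.25 = 20.2524 years

20.2524 years


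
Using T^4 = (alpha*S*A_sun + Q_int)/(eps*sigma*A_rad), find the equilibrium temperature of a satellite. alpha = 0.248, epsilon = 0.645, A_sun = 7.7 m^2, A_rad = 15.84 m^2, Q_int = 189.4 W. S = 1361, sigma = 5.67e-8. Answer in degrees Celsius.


Numerator = alpha*S*A_sun + Q_int = 0.248*1361*7.7 + 189.4 = 2788.3656 W
Denominator = eps*sigma*A_rad = 0.645*5.67e-8*15.84 = 5.7929256e-07 W/K^4
T^4 = 4.8133979e+09 K^4
T = 263.3983 K = -9.7517 C

-9.7517 degrees Celsius


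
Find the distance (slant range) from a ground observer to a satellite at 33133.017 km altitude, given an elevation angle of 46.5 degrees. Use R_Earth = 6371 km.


h = 33133.017 km, el = 46.5 deg
d = -R_E*sin(el) + sqrt((R_E*sin(el))^2 + 2*R_E*h + h^2)
d = -6371.0000*sin(0.8115781) + sqrt((6371.0000*0.7253744)^2 + 2*6371.0000*33133.017 + 33133.017^2)
d = 34638.4754 km

34638.4754 km


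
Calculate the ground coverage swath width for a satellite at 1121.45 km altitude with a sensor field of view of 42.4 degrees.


FOV = 42.4 deg = 0.7400196 rad
swath = 2 * alt * tan(FOV/2) = 2 * 1121.45 * tan(0.3700098)
swath = 2 * 1121.45 * 0.3878744
swath = 869.9636 km

869.9636 km


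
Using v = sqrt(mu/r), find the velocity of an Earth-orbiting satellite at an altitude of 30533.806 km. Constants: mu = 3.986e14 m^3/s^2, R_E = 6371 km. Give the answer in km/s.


r = R_E + alt = 6371.0 + 30533.806 = 36904.8060 km = 3.6904806e+07 m
v = sqrt(mu/r) = sqrt(3.986e14 / 3.6904806e+07) = 3286.4512 m/s = 3.2865 km/s

3.2865 km/s


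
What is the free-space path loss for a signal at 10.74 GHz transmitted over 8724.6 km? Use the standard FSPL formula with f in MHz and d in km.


f = 10.74 GHz = 10740.0000 MHz
d = 8724.6 km
FSPL = 32.44 + 20*log10(10740.0000) + 20*log10(8724.6)
FSPL = 32.44 + 80.6201 + 78.8149
FSPL = 191.8750 dB

191.8750 dB


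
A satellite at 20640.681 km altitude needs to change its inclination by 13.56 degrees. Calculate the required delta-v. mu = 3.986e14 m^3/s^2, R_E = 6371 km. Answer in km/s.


r = 27011.6810 km = 2.7011681e+07 m
V = sqrt(mu/r) = 3841.4293 m/s
di = 13.56 deg = 0.2366666 rad
dV = 2*V*sin(di/2) = 2*3841.4293*sin(0.1183333)
dV = 907.0179 m/s = 0.9070179 km/s

0.9070 km/s


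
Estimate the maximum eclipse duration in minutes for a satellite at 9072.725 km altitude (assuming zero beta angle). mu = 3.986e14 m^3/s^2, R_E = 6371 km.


r = 15443.7250 km
T = 318.3377 min
Eclipse fraction = arcsin(R_E/r)/pi = arcsin(6371.0000/15443.7250)/pi
= arcsin(0.41253)/pi = 0.1353548
Eclipse duration = 0.1353548 * 318.3377 = 43.0885 min

43.0885 minutes


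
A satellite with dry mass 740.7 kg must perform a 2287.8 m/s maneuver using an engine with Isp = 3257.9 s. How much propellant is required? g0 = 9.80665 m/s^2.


ve = Isp * g0 = 3257.9 * 9.80665 = 31949.085035 m/s
mass ratio = exp(dv/ve) = exp(2287.8/31949.085035) = 1.07423382
m_prop = m_dry * (mr - 1) = 740.7 * (1.07423382 - 1)
m_prop = 54.9850 kg

54.9850 kg


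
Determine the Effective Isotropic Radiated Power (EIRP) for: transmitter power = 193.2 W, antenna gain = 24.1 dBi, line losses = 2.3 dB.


Pt = 193.2 W = 22.8601 dBW
EIRP = Pt_dBW + Gt - losses = 22.8601 + 24.1 - 2.3 = 44.6601 dBW

44.6601 dBW


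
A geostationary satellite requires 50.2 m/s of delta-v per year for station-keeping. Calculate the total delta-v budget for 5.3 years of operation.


dV = rate * years = 50.2 * 5.3
dV = 266.0600 m/s

266.0600 m/s


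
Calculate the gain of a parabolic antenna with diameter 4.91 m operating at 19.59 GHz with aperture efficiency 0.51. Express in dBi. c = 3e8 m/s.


lambda = c/f = 3e8 / 1.959e+10 = 0.01531394 m
G = eta*(pi*D/lambda)^2 = 0.51*(pi*4.91/0.01531394)^2
G = 517439.1303 (linear)
G = 10*log10(517439.1303) = 57.1386 dBi

57.1386 dBi


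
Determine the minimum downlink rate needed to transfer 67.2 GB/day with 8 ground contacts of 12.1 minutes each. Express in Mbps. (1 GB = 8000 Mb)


total contact time = 8 * 12.1 * 60 = 5808.0000 s
data = 67.2 GB = 537600.0000 Mb
rate = 537600.0000 / 5808.0000 = 92.5620 Mbps

92.5620 Mbps


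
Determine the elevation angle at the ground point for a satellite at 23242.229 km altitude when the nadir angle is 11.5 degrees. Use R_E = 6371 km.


r = R_E + alt = 29613.2290 km
Law of sines in the satellite / Earth-center / ground-point triangle:
  sin(nadir)/R_E = sin(90 + el)/r  =>  cos(el) = (r/R_E)*sin(nadir)
cos(el) = (29613.2290 / 6371.0000) * sin(11.5 deg) = 0.9266879
el = arccos(0.9266879) = 22.0757 deg
(Earth-central angle = 90 - nadir - el = 56.4243 deg)

22.0757 degrees


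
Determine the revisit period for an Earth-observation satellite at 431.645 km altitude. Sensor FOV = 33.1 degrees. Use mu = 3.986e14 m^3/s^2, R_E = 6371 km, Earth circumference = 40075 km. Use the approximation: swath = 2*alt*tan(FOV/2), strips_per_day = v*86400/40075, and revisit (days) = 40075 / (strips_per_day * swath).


swath = 2*431.645*tan(0.288852) = 256.5378 km
v = sqrt(mu/r) = 7654.7276 m/s = 7.6547 km/s
strips/day = v*86400/40075 = 7.6547*86400/40075 = 16.5033
coverage/day = strips * swath = 16.5033 * 256.5378 = 4233.7125 km
revisit = 40075 / 4233.7125 = 9.4657 days

9.4657 days


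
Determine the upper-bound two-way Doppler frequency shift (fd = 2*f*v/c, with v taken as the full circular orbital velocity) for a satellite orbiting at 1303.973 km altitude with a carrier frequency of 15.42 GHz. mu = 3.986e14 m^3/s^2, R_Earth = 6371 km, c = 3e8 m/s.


r = 7.674973e+06 m
v = sqrt(mu/r) = 7206.5967 m/s (worst-case radial velocity)
f = 15.42 GHz = 1.542e+10 Hz
fd = 2*f*v/c = 2*1.542e+10*7206.5967/3.0e+08
fd = 740838.1417 Hz

740838.1417 Hz


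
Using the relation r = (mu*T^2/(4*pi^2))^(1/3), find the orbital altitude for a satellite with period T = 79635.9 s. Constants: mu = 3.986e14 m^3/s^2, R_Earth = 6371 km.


T = 79635.9 s
r = (mu*T^2/(4*pi^2))^(1/3) = (3.986e14 * 79635.9^2 / (4*pi^2))^(1/3)
r = 4.0006613e+07 m = 40006.6126 km
alt = r - R_E = 40006.6126 - 6371 = 33635.6126 km

33635.6126 km


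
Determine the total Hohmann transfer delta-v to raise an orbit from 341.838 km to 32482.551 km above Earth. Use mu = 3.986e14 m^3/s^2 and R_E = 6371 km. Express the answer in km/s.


r1 = 6712.8380 km = 6.712838e+06 m
r2 = 38853.5510 km = 3.8853551e+07 m
dv1 = sqrt(mu/r1)*(sqrt(2*r2/(r1+r2)) - 1) = 2357.1491 m/s
dv2 = sqrt(mu/r2)*(1 - sqrt(2*r1/(r1+r2))) = 1464.3755 m/s
total dv = |dv1| + |dv2| = 2357.1491 + 1464.3755 = 3821.5246 m/s = 3.8215 km/s

3.8215 km/s


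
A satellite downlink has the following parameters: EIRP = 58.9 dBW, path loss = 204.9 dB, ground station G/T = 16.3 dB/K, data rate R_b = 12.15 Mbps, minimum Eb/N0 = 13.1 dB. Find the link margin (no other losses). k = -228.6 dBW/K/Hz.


C/N0 = EIRP - FSPL + G/T - k = 58.9 - 204.9 + 16.3 - (-228.6)
C/N0 = 98.9000 dB-Hz
R_b = 12.15 Mbps = 1.215e+07 bps -> 10*log10(R_b) = 70.8458 dB-Hz
Eb/N0 = C/N0 - 10*log10(R_b) = 98.9000 - 70.8458 = 28.0542 dB
Margin = Eb/N0 - Eb/N0_req = 28.0542 - 13.1 = 14.9542 dB (link closes)

14.9542 dB


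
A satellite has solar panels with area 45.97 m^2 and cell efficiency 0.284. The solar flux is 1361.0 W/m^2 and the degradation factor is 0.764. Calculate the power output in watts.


P = area * eta * S * degradation
P = 45.97 * 0.284 * 1361.0 * 0.764
P = 13575.1403 W

13575.1403 W


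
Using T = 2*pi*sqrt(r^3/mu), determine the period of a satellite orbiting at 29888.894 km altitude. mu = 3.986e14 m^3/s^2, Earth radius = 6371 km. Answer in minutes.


r = 36259.8940 km = 3.6259894e+07 m
T = 2*pi*sqrt(r^3/mu) = 2*pi*sqrt(4.767378e+22 / 3.986e14)
T = 68714.9154 s = 1145.2486 min

1145.2486 minutes


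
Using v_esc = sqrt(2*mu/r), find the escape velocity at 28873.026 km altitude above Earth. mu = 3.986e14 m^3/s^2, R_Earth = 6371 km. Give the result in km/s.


r = 6371.0 + 28873.026 = 35244.0260 km = 3.5244026e+07 m
v_esc = sqrt(2*mu/r) = sqrt(2*3.986e14 / 3.5244026e+07)
v_esc = 4755.9895 m/s = 4.7560 km/s

4.7560 km/s


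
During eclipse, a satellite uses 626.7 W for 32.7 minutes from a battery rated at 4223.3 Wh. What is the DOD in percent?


E_used = P * t / 60 = 626.7 * 32.7 / 60 = 341.5515 Wh
DOD = E_used / E_total * 100 = 341.5515 / 4223.3 * 100
DOD = 8.0873 %

8.0873 %


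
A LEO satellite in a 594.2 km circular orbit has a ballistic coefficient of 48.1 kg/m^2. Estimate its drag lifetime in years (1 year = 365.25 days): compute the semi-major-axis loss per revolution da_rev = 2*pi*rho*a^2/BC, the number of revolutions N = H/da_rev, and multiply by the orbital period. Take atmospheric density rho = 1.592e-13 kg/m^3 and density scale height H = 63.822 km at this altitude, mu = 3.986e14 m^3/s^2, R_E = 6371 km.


a = R_E + alt = 6965.2000 km = 6.9652e+06 m
da_rev = 2*pi*rho*a^2/BC = 2*pi*1.592e-13*(6.9652e+06)^2/48.1 = 1.008893 m per revolution
N = H/da_rev = 63822.0000 m / 1.008893 m = 63259.4442 revolutions
P = 2*pi*sqrt(a^3/mu) = 5785.1098 s
lifetime = N*P = 63259.4442 * 5785.1098 = 3.6596283e+08 s = 4235.6809 days
years = 4235.6809 / 365.25 = 11.5967 years

11.5967 years


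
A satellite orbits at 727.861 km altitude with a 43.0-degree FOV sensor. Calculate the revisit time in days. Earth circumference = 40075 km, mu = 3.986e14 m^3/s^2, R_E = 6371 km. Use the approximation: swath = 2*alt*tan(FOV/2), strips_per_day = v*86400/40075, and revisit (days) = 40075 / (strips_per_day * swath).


swath = 2*727.861*tan(0.3752458) = 573.4241 km
v = sqrt(mu/r) = 7493.3205 m/s = 7.4933 km/s
strips/day = v*86400/40075 = 7.4933*86400/40075 = 16.1553
coverage/day = strips * swath = 16.1553 * 573.4241 = 9263.8283 km
revisit = 40075 / 9263.8283 = 4.3260 days

4.3260 days


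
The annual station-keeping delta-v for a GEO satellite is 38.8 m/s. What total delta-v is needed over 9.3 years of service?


dV = rate * years = 38.8 * 9.3
dV = 360.8400 m/s

360.8400 m/s


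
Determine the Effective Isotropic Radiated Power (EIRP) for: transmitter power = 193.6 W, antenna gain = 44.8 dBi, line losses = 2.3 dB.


Pt = 193.6 W = 22.8691 dBW
EIRP = Pt_dBW + Gt - losses = 22.8691 + 44.8 - 2.3 = 65.3691 dBW

65.3691 dBW


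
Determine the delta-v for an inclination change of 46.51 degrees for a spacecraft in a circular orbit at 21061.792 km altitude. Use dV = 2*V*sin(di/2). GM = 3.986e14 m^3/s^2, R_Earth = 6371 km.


r = 27432.7920 km = 2.7432792e+07 m
V = sqrt(mu/r) = 3811.8310 m/s
di = 46.51 deg = 0.8117526 rad
dV = 2*V*sin(di/2) = 2*3811.8310*sin(0.4058763)
dV = 3010.0050 m/s = 3.0100 km/s

3.0100 km/s


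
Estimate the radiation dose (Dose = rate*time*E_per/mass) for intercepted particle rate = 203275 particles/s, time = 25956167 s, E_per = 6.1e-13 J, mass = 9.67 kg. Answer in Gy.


Total energy deposited = rate * time * E_per
  = 203275 * 25956167 * 6.1e-13 = 3.2185 J
Dose = E_total / mass = 3.2185 / 9.67
Dose = 0.3328342 Gy

0.3328 Gy


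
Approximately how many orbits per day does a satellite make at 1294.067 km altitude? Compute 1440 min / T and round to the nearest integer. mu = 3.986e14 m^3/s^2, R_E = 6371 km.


r = 7.665067e+06 m
T = 2*pi*sqrt(r^3/mu) = 6678.5957 s = 111.3099 min
revs/day = 1440 / 111.3099 = 12.9369
Rounded: 13 revolutions per day

13 revolutions per day


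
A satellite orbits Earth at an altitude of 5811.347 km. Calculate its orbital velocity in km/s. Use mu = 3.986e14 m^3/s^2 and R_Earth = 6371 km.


r = R_E + alt = 6371.0 + 5811.347 = 12182.3470 km = 1.2182347e+07 m
v = sqrt(mu/r) = sqrt(3.986e14 / 1.2182347e+07) = 5720.0940 m/s = 5.7201 km/s

5.7201 km/s


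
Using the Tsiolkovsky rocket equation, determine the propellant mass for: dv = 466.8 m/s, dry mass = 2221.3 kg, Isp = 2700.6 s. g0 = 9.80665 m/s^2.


ve = Isp * g0 = 2700.6 * 9.80665 = 26483.838990 m/s
mass ratio = exp(dv/ve) = exp(466.8/26483.838990) = 1.01778210
m_prop = m_dry * (mr - 1) = 2221.3 * (1.01778210 - 1)
m_prop = 39.4994 kg

39.4994 kg


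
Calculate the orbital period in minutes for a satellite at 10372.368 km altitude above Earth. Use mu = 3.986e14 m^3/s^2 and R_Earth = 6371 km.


r = 16743.3680 km = 1.6743368e+07 m
T = 2*pi*sqrt(r^3/mu) = 2*pi*sqrt(4.693842e+21 / 3.986e14)
T = 21561.3255 s = 359.3554 min

359.3554 minutes
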